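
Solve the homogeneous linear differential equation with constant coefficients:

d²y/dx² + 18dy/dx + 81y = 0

Characteristic equation: r² + 18r + 81 = 0
Factored: (r + 9)² = 0
Repeated root: r = -9
General solution: y = (C₁ + C₂x)e^(-9x)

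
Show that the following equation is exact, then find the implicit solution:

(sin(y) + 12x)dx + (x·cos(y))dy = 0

Verify exactness: ∂M/∂y = ∂N/∂x ✓
Find F(x,y) such that ∂F/∂x = M, ∂F/∂y = N
Solution: x·sin(y) + 6x² = C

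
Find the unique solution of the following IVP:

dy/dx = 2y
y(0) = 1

General solution: y = Ce^(2x)
Applying IC y(0) = 1:
Particular solution: y = e^(2x)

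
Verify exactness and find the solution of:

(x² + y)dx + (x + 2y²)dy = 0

Verify exactness: ∂M/∂y = ∂N/∂x ✓
Find F(x,y) such that ∂F/∂x = M, ∂F/∂y = N
Solution: x³/3 + xy + 2y³/3 = C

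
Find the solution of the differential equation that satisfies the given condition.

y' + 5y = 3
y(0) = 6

General solution: y = 3/5 + Ce^(-5x)
Applying y(0) = 6: C = 6 - 3/5 = 27/5
Particular solution: y = 3/5 + (27/5)e^(-5x)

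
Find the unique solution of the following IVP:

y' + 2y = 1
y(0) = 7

General solution: y = 1/2 + Ce^(-2x)
Applying y(0) = 7: C = 7 - 1/2 = 13/2
Particular solution: y = 1/2 + (13/2)e^(-2x)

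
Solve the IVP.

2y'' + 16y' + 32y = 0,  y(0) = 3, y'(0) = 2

General solution: y = (C₁ + C₂x)e^(-4x)
Repeated root r = -4
Applying ICs: C₁ = 3, C₂ = 14
Particular solution: y = (3 + 14x)e^(-4x)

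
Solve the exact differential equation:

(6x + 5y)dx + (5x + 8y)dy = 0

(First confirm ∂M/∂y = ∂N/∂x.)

Verify exactness: ∂M/∂y = ∂N/∂x ✓
Find F(x,y) such that ∂F/∂x = M, ∂F/∂y = N
Solution: 3x² + 5xy + 4y² = C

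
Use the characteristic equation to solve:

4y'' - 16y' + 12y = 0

Characteristic equation: 4r² - 16r + 12 = 0
Divide by 4: r² - 4r + 3 = 0
Roots: r = 3, 1 (distinct real)
General solution: y = C₁e^(3x) + C₂e^x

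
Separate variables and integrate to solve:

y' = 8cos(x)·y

Separating variables and integrating:
ln|y| = 8sin(x) + C

General solution: y = Ce^(8sin(x))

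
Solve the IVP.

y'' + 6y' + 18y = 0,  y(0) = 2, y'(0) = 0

General solution: y = e^(-3x)(C₁cos(3x) + C₂sin(3x))
Complex roots r = -3 ± 3i
Applying ICs: C₁ = 2, C₂ = 2
Particular solution: y = e^(-3x)(2cos(3x) + 2sin(3x))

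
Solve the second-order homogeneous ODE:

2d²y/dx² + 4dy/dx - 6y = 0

Characteristic equation: 2r² + 4r - 6 = 0
Divide by 2: r² + 2r - 3 = 0
Roots: r = 1, -3 (distinct real)
General solution: y = C₁e^x + C₂e^(-3x)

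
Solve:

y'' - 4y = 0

Characteristic equation: r² - 4 = 0
Roots: r = 2, -2 (distinct real)
General solution: y = C₁e^(2x) + C₂e^(-2x)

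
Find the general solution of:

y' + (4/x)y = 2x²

Using integrating factor method:

General solution: y = (2/7)x^3 + Cx^(-4)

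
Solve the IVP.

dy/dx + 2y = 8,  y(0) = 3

General solution: y = 4 + Ce^(-2x)
Applying y(0) = 3: C = 3 - 4 = -1
Particular solution: y = 4 - e^(-2x)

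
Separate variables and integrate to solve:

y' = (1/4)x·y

Separating variables and integrating:
ln|y| = x^2/8 + C

General solution: y = Ce^(x^2/8)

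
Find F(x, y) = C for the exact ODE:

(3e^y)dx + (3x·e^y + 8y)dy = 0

Verify exactness: ∂M/∂y = ∂N/∂x ✓
Find F(x,y) such that ∂F/∂x = M, ∂F/∂y = N
Solution: 3x·e^y + 4y² = C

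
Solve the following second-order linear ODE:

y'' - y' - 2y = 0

Characteristic equation: r² - r - 2 = 0
Roots: r = 2, -1 (distinct real)
General solution: y = C₁e^(2x) + C₂e^(-x)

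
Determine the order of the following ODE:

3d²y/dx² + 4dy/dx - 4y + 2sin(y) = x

The order is 2 (highest derivative is of order 2).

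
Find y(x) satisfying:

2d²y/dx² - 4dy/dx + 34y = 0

Characteristic equation: 2r² - 4r + 34 = 0
Divide by 2: r² - 2r + 17 = 0
Roots: r = 1 ± 4i (complex conjugates)
General solution: y = e^x(C₁cos(4x) + C₂sin(4x))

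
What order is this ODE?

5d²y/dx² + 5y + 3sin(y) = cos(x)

The order is 2 (highest derivative is of order 2).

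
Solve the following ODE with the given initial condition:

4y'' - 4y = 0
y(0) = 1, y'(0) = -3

General solution: y = C₁e^x + C₂e^(-x)
Applying ICs: C₁ = -1, C₂ = 2
Particular solution: y = -e^x + 2e^(-x)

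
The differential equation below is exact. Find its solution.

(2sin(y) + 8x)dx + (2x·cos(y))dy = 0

Verify exactness: ∂M/∂y = ∂N/∂x ✓
Find F(x,y) such that ∂F/∂x = M, ∂F/∂y = N
Solution: 2x·sin(y) + 4x² = C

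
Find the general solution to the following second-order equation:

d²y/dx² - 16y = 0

Characteristic equation: r² - 16 = 0
Roots: r = 4, -4 (distinct real)
General solution: y = C₁e^(4x) + C₂e^(-4x)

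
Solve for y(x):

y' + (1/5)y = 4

Using integrating factor method:

General solution: y = 20 + Ce^(-x/5)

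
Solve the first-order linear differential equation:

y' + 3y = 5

Using integrating factor method:

General solution: y = 5/3 + Ce^(-3x)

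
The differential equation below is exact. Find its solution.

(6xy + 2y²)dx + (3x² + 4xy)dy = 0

Verify exactness: ∂M/∂y = ∂N/∂x ✓
Find F(x,y) such that ∂F/∂x = M, ∂F/∂y = N
Solution: 3x²y + 2xy² = C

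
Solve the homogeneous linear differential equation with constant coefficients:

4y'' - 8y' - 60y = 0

Characteristic equation: 4r² - 8r - 60 = 0
Divide by 4: r² - 2r - 15 = 0
Roots: r = 5, -3 (distinct real)
General solution: y = C₁e^(5x) + C₂e^(-3x)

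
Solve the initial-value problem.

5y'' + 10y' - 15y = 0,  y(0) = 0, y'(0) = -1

General solution: y = C₁e^x + C₂e^(-3x)
Applying ICs: C₁ = -1/4, C₂ = 1/4
Particular solution: y = -(1/4)e^x + (1/4)e^(-3x)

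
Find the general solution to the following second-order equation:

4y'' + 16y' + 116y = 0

Characteristic equation: 4r² + 16r + 116 = 0
Divide by 4: r² + 4r + 29 = 0
Roots: r = -2 ± 5i (complex conjugates)
General solution: y = e^(-2x)(C₁cos(5x) + C₂sin(5x))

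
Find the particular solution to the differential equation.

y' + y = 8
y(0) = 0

General solution: y = 8 + Ce^(-x)
Applying y(0) = 0: C = 0 - 8 = -8
Particular solution: y = 8 - 8e^(-x)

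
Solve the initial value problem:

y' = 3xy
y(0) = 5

General solution: y = Ce^(3x²/2)
Applying IC y(0) = 5:
Particular solution: y = 5e^(3x²/2)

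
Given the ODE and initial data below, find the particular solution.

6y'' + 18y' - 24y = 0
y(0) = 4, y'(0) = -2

General solution: y = C₁e^x + C₂e^(-4x)
Applying ICs: C₁ = 14/5, C₂ = 6/5
Particular solution: y = (14/5)e^x + (6/5)e^(-4x)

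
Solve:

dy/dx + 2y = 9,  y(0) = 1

General solution: y = 9/2 + Ce^(-2x)
Applying y(0) = 1: C = 1 - 9/2 = -7/2
Particular solution: y = 9/2 - (7/2)e^(-2x)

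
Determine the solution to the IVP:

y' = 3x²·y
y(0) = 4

General solution: y = Ce^(x³)
Applying IC y(0) = 4:
Particular solution: y = 4e^(x³)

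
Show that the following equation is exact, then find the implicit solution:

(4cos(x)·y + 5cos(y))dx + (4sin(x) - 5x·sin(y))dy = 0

Verify exactness: ∂M/∂y = ∂N/∂x ✓
Find F(x,y) such that ∂F/∂x = M, ∂F/∂y = N
Solution: 4sin(x)·y + 5x·cos(y) = C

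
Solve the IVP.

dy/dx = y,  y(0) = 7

General solution: y = Ce^x
Applying IC y(0) = 7:
Particular solution: y = 7e^x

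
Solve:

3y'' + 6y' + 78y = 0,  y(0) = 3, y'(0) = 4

General solution: y = e^(-x)(C₁cos(5x) + C₂sin(5x))
Complex roots r = -1 ± 5i
Applying ICs: C₁ = 3, C₂ = 7/5
Particular solution: y = e^(-x)(3cos(5x) + (7/5)sin(5x))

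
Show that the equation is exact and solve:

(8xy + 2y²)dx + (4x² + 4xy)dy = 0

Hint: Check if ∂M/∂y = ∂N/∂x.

Verify exactness: ∂M/∂y = ∂N/∂x ✓
Find F(x,y) such that ∂F/∂x = M, ∂F/∂y = N
Solution: 4x²y + 2xy² = C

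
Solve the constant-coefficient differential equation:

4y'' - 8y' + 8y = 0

Characteristic equation: 4r² - 8r + 8 = 0
Divide by 4: r² - 2r + 2 = 0
Roots: r = 1 ± i (complex conjugates)
General solution: y = e^x(C₁cos(x) + C₂sin(x))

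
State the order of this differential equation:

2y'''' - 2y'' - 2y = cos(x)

The order is 4 (highest derivative is of order 4).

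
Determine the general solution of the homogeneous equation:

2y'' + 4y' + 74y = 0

Characteristic equation: 2r² + 4r + 74 = 0
Divide by 2: r² + 2r + 37 = 0
Roots: r = -1 ± 6i (complex conjugates)
General solution: y = e^(-x)(C₁cos(6x) + C₂sin(6x))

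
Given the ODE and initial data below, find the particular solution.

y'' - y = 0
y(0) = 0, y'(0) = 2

General solution: y = C₁e^x + C₂e^(-x)
Applying ICs: C₁ = 1, C₂ = -1
Particular solution: y = e^x - e^(-x)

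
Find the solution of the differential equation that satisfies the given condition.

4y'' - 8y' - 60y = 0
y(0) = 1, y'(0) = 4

General solution: y = C₁e^(5x) + C₂e^(-3x)
Applying ICs: C₁ = 7/8, C₂ = 1/8
Particular solution: y = (7/8)e^(5x) + (1/8)e^(-3x)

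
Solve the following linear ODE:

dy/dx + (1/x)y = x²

Using integrating factor method:

General solution: y = (1/4)x^3 + C/x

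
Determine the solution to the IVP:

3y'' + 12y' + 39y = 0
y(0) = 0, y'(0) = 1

General solution: y = e^(-2x)(C₁cos(3x) + C₂sin(3x))
Complex roots r = -2 ± 3i
Applying ICs: C₁ = 0, C₂ = 1/3
Particular solution: y = e^(-2x)((1/3)sin(3x))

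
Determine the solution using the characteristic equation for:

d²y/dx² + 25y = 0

Characteristic equation: r² + 25 = 0
Roots: r = ±5i (complex conjugates)
General solution: y = C₁cos(5x) + C₂sin(5x)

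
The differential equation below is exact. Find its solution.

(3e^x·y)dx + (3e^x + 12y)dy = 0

Verify exactness: ∂M/∂y = ∂N/∂x ✓
Find F(x,y) such that ∂F/∂x = M, ∂F/∂y = N
Solution: 3e^x·y + 6y² = C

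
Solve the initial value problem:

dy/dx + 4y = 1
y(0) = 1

General solution: y = 1/4 + Ce^(-4x)
Applying y(0) = 1: C = 1 - 1/4 = 3/4
Particular solution: y = 1/4 + (3/4)e^(-4x)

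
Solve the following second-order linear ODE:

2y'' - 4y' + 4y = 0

Characteristic equation: 2r² - 4r + 4 = 0
Divide by 2: r² - 2r + 2 = 0
Roots: r = 1 ± i (complex conjugates)
General solution: y = e^x(C₁cos(x) + C₂sin(x))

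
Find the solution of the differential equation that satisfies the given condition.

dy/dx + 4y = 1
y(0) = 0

General solution: y = 1/4 + Ce^(-4x)
Applying y(0) = 0: C = 0 - 1/4 = -1/4
Particular solution: y = 1/4 - (1/4)e^(-4x)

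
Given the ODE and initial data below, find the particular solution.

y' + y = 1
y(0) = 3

General solution: y = 1 + Ce^(-x)
Applying y(0) = 3: C = 3 - 1 = 2
Particular solution: y = 1 + 2e^(-x)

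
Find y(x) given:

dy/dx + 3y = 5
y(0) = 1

General solution: y = 5/3 + Ce^(-3x)
Applying y(0) = 1: C = 1 - 5/3 = -2/3
Particular solution: y = 5/3 - (2/3)e^(-3x)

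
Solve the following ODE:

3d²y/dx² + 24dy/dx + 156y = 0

Characteristic equation: 3r² + 24r + 156 = 0
Divide by 3: r² + 8r + 52 = 0
Roots: r = -4 ± 6i (complex conjugates)
General solution: y = e^(-4x)(C₁cos(6x) + C₂sin(6x))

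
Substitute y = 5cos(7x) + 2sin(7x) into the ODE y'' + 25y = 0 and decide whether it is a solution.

Verification:
y'' = -245cos(7x) - 98sin(7x)
y'' + 25y ≠ 0 (frequency mismatch: got 49 instead of 25)

No, it is not a solution.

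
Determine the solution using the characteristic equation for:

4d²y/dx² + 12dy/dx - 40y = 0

Characteristic equation: 4r² + 12r - 40 = 0
Divide by 4: r² + 3r - 10 = 0
Roots: r = 2, -5 (distinct real)
General solution: y = C₁e^(2x) + C₂e^(-5x)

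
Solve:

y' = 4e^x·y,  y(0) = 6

General solution: y = Ce^(4e^x)
Applying IC y(0) = 6:
Particular solution: y = 6e^(4(e^x - 1))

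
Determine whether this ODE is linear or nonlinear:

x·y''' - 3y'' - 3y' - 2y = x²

Linear (y and its derivatives appear to the first power only, no products of y terms)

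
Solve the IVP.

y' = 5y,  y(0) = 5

General solution: y = Ce^(5x)
Applying IC y(0) = 5:
Particular solution: y = 5e^(5x)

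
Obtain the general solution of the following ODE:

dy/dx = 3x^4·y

Separating variables and integrating:
ln|y| = 3x^5/5 + C

General solution: y = Ce^(3x^5/5)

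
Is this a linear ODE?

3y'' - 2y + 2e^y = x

No. Nonlinear (e^y is nonlinear in y)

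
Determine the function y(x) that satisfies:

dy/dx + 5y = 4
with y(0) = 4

General solution: y = 4/5 + Ce^(-5x)
Applying y(0) = 4: C = 4 - 4/5 = 16/5
Particular solution: y = 4/5 + (16/5)e^(-5x)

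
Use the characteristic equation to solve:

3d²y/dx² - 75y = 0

Characteristic equation: 3r² - 75 = 0
Divide by 3: r² - 25 = 0
Roots: r = 5, -5 (distinct real)
General solution: y = C₁e^(5x) + C₂e^(-5x)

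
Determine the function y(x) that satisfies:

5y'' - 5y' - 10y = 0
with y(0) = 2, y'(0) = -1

General solution: y = C₁e^(2x) + C₂e^(-x)
Applying ICs: C₁ = 1/3, C₂ = 5/3
Particular solution: y = (1/3)e^(2x) + (5/3)e^(-x)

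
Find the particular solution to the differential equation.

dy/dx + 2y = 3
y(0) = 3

General solution: y = 3/2 + Ce^(-2x)
Applying y(0) = 3: C = 3 - 3/2 = 3/2
Particular solution: y = 3/2 + (3/2)e^(-2x)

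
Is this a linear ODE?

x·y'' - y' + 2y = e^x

Yes. Linear (y and its derivatives appear to the first power only, no products of y terms)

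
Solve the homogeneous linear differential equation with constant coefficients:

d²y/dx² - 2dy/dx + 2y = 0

Characteristic equation: r² - 2r + 2 = 0
Roots: r = 1 ± i (complex conjugates)
General solution: y = e^x(C₁cos(x) + C₂sin(x))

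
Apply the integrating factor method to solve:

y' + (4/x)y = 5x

Using integrating factor method:

General solution: y = (5/6)x^2 + Cx^(-4)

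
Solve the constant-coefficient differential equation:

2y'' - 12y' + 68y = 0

Characteristic equation: 2r² - 12r + 68 = 0
Divide by 2: r² - 6r + 34 = 0
Roots: r = 3 ± 5i (complex conjugates)
General solution: y = e^(3x)(C₁cos(5x) + C₂sin(5x))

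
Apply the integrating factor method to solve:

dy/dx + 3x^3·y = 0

Using integrating factor method:

General solution: y = Ce^(-3x^4/4)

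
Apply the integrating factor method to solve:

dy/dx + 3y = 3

Using integrating factor method:

General solution: y = 1 + Ce^(-3x)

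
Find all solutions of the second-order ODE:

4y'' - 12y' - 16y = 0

Characteristic equation: 4r² - 12r - 16 = 0
Divide by 4: r² - 3r - 4 = 0
Roots: r = 4, -1 (distinct real)
General solution: y = C₁e^(4x) + C₂e^(-x)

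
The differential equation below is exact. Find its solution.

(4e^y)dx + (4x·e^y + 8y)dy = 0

Verify exactness: ∂M/∂y = ∂N/∂x ✓
Find F(x,y) such that ∂F/∂x = M, ∂F/∂y = N
Solution: 4x·e^y + 4y² = C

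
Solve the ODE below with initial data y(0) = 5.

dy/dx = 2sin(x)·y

General solution: y = Ce^(-2cos(x))
Applying IC y(0) = 5:
Particular solution: y = 5e^(2(1-cos(x)))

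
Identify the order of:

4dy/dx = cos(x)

The order is 1 (highest derivative is of order 1).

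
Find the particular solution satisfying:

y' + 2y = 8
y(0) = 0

General solution: y = 4 + Ce^(-2x)
Applying y(0) = 0: C = 0 - 4 = -4
Particular solution: y = 4 - 4e^(-2x)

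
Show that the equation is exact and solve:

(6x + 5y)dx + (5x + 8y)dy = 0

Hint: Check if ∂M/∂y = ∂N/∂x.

Verify exactness: ∂M/∂y = ∂N/∂x ✓
Find F(x,y) such that ∂F/∂x = M, ∂F/∂y = N
Solution: 3x² + 5xy + 4y² = C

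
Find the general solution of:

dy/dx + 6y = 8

Using integrating factor method:

General solution: y = 4/3 + Ce^(-6x)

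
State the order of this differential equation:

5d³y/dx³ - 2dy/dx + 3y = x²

The order is 3 (highest derivative is of order 3).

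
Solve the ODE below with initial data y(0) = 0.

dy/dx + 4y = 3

General solution: y = 3/4 + Ce^(-4x)
Applying y(0) = 0: C = 0 - 3/4 = -3/4
Particular solution: y = 3/4 - (3/4)e^(-4x)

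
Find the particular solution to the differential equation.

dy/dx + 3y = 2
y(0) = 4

General solution: y = 2/3 + Ce^(-3x)
Applying y(0) = 4: C = 4 - 2/3 = 10/3
Particular solution: y = 2/3 + (10/3)e^(-3x)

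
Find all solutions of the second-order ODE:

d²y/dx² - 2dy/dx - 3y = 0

Characteristic equation: r² - 2r - 3 = 0
Roots: r = 3, -1 (distinct real)
General solution: y = C₁e^(3x) + C₂e^(-x)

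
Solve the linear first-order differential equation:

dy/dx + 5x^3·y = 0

Using integrating factor method:

General solution: y = Ce^(-5x^4/4)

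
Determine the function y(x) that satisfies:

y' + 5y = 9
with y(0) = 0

General solution: y = 9/5 + Ce^(-5x)
Applying y(0) = 0: C = 0 - 9/5 = -9/5
Particular solution: y = 9/5 - (9/5)e^(-5x)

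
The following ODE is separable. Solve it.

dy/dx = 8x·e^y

Separating variables and integrating:
-e^(-y) = 4x² + C

General solution: y = -ln(C - 4x²)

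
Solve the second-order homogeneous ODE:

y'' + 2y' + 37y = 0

Characteristic equation: r² + 2r + 37 = 0
Roots: r = -1 ± 6i (complex conjugates)
General solution: y = e^(-x)(C₁cos(6x) + C₂sin(6x))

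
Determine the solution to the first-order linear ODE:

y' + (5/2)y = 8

Using integrating factor method:

General solution: y = 16/5 + Ce^(-5x/2)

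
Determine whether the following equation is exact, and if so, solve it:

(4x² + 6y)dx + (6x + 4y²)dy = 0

Verify exactness: ∂M/∂y = ∂N/∂x ✓
Find F(x,y) such that ∂F/∂x = M, ∂F/∂y = N
Solution: 4x³/3 + 6xy + 4y³/3 = C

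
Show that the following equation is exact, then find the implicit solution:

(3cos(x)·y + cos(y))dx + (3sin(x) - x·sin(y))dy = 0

Verify exactness: ∂M/∂y = ∂N/∂x ✓
Find F(x,y) such that ∂F/∂x = M, ∂F/∂y = N
Solution: 3sin(x)·y + x·cos(y) = C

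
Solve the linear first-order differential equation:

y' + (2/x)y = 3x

Using integrating factor method:

General solution: y = (3/4)x^2 + Cx^(-2)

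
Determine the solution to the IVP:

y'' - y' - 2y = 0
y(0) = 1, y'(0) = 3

General solution: y = C₁e^(2x) + C₂e^(-x)
Applying ICs: C₁ = 4/3, C₂ = -1/3
Particular solution: y = (4/3)e^(2x) - (1/3)e^(-x)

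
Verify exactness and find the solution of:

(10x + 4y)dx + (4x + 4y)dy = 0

Verify exactness: ∂M/∂y = ∂N/∂x ✓
Find F(x,y) such that ∂F/∂x = M, ∂F/∂y = N
Solution: 5x² + 4xy + 2y² = C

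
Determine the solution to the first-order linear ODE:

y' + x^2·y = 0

Using integrating factor method:

General solution: y = Ce^(-x^3/3)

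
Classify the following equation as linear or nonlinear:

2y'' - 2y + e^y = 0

Nonlinear (e^y is nonlinear in y)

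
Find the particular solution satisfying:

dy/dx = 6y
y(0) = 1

General solution: y = Ce^(6x)
Applying IC y(0) = 1:
Particular solution: y = e^(6x)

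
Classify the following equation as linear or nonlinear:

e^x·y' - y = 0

Linear (y and its derivatives appear to the first power only, no products of y terms)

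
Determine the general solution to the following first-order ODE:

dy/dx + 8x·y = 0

Using integrating factor method:

General solution: y = Ce^(-4x^2)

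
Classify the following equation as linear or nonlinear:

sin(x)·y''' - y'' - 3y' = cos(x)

Linear (y and its derivatives appear to the first power only, no products of y terms)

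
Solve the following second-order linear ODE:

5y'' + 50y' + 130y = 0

Characteristic equation: 5r² + 50r + 130 = 0
Divide by 5: r² + 10r + 26 = 0
Roots: r = -5 ± i (complex conjugates)
General solution: y = e^(-5x)(C₁cos(x) + C₂sin(x))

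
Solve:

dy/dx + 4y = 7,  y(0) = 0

General solution: y = 7/4 + Ce^(-4x)
Applying y(0) = 0: C = 0 - 7/4 = -7/4
Particular solution: y = 7/4 - (7/4)e^(-4x)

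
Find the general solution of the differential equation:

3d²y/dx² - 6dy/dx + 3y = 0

Characteristic equation: 3r² - 6r + 3 = 0
Divide by 3: r² - 2r + 1 = 0
Factored: (r - 1)² = 0
Repeated root: r = 1
General solution: y = (C₁ + C₂x)e^x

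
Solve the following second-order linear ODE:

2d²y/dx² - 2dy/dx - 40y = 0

Characteristic equation: 2r² - 2r - 40 = 0
Divide by 2: r² - r - 20 = 0
Roots: r = 5, -4 (distinct real)
General solution: y = C₁e^(5x) + C₂e^(-4x)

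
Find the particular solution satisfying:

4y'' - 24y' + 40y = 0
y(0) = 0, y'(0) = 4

General solution: y = e^(3x)(C₁cos(x) + C₂sin(x))
Complex roots r = 3 ± i
Applying ICs: C₁ = 0, C₂ = 4
Particular solution: y = e^(3x)(4sin(x))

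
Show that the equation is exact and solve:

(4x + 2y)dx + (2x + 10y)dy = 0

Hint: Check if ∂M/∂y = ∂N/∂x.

Verify exactness: ∂M/∂y = ∂N/∂x ✓
Find F(x,y) such that ∂F/∂x = M, ∂F/∂y = N
Solution: 2x² + 2xy + 5y² = C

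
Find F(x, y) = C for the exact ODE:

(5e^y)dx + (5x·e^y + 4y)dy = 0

Verify exactness: ∂M/∂y = ∂N/∂x ✓
Find F(x,y) such that ∂F/∂x = M, ∂F/∂y = N
Solution: 5x·e^y + 2y² = C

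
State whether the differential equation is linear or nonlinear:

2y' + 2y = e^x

Linear (y and its derivatives appear to the first power only, no products of y terms)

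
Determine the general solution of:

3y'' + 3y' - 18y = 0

Characteristic equation: 3r² + 3r - 18 = 0
Divide by 3: r² + r - 6 = 0
Roots: r = 2, -3 (distinct real)
General solution: y = C₁e^(2x) + C₂e^(-3x)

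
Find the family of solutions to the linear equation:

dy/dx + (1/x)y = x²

Using integrating factor method:

General solution: y = (1/4)x^3 + C/x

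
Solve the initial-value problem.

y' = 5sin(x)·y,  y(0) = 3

General solution: y = Ce^(-5cos(x))
Applying IC y(0) = 3:
Particular solution: y = 3e^(5(1-cos(x)))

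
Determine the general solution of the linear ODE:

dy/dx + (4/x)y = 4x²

Using integrating factor method:

General solution: y = (4/7)x^3 + Cx^(-4)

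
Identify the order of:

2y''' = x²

The order is 3 (highest derivative is of order 3).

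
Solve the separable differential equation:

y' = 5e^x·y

Separating variables and integrating:
ln|y| = 5e^x + C

General solution: y = Ce^(5e^x)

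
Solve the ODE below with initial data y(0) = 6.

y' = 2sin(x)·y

General solution: y = Ce^(-2cos(x))
Applying IC y(0) = 6:
Particular solution: y = 6e^(2(1-cos(x)))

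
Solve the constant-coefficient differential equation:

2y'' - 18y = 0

Characteristic equation: 2r² - 18 = 0
Divide by 2: r² - 9 = 0
Roots: r = 3, -3 (distinct real)
General solution: y = C₁e^(3x) + C₂e^(-3x)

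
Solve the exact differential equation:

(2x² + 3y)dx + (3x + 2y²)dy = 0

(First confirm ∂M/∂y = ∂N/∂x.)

Verify exactness: ∂M/∂y = ∂N/∂x ✓
Find F(x,y) such that ∂F/∂x = M, ∂F/∂y = N
Solution: 2x³/3 + 3xy + 2y³/3 = C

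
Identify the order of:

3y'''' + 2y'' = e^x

The order is 4 (highest derivative is of order 4).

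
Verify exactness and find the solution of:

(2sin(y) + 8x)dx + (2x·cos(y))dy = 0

Verify exactness: ∂M/∂y = ∂N/∂x ✓
Find F(x,y) such that ∂F/∂x = M, ∂F/∂y = N
Solution: 2x·sin(y) + 4x² = C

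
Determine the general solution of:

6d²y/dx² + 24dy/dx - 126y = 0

Characteristic equation: 6r² + 24r - 126 = 0
Divide by 6: r² + 4r - 21 = 0
Roots: r = 3, -7 (distinct real)
General solution: y = C₁e^(3x) + C₂e^(-7x)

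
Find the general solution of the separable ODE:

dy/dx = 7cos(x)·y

Separating variables and integrating:
ln|y| = 7sin(x) + C

General solution: y = Ce^(7sin(x))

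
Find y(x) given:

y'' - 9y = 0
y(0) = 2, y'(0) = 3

General solution: y = C₁e^(3x) + C₂e^(-3x)
Applying ICs: C₁ = 3/2, C₂ = 1/2
Particular solution: y = (3/2)e^(3x) + (1/2)e^(-3x)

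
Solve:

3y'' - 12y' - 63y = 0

Characteristic equation: 3r² - 12r - 63 = 0
Divide by 3: r² - 4r - 21 = 0
Roots: r = 7, -3 (distinct real)
General solution: y = C₁e^(7x) + C₂e^(-3x)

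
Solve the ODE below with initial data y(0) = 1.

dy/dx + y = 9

General solution: y = 9 + Ce^(-x)
Applying y(0) = 1: C = 1 - 9 = -8
Particular solution: y = 9 - 8e^(-x)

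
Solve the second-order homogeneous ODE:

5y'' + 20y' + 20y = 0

Characteristic equation: 5r² + 20r + 20 = 0
Divide by 5: r² + 4r + 4 = 0
Factored: (r + 2)² = 0
Repeated root: r = -2
General solution: y = (C₁ + C₂x)e^(-2x)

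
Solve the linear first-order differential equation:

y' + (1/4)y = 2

Using integrating factor method:

General solution: y = 8 + Ce^(-x/4)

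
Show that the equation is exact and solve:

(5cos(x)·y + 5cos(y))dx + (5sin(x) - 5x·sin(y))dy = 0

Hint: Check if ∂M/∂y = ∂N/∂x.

Verify exactness: ∂M/∂y = ∂N/∂x ✓
Find F(x,y) such that ∂F/∂x = M, ∂F/∂y = N
Solution: 5sin(x)·y + 5x·cos(y) = C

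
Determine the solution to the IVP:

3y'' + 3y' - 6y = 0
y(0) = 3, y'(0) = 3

General solution: y = C₁e^x + C₂e^(-2x)
Applying ICs: C₁ = 3, C₂ = 0
Particular solution: y = 3e^x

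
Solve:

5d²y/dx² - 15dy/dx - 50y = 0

Characteristic equation: 5r² - 15r - 50 = 0
Divide by 5: r² - 3r - 10 = 0
Roots: r = 5, -2 (distinct real)
General solution: y = C₁e^(5x) + C₂e^(-2x)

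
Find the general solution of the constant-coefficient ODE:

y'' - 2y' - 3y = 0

Characteristic equation: r² - 2r - 3 = 0
Roots: r = 3, -1 (distinct real)
General solution: y = C₁e^(3x) + C₂e^(-x)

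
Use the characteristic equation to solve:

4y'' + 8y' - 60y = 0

Characteristic equation: 4r² + 8r - 60 = 0
Divide by 4: r² + 2r - 15 = 0
Roots: r = 3, -5 (distinct real)
General solution: y = C₁e^(3x) + C₂e^(-5x)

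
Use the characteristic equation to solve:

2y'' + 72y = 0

Characteristic equation: 2r² + 72 = 0
Divide by 2: r² + 36 = 0
Roots: r = ±6i (complex conjugates)
General solution: y = C₁cos(6x) + C₂sin(6x)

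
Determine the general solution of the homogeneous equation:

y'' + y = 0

Characteristic equation: r² + 1 = 0
Roots: r = ±i (complex conjugates)
General solution: y = C₁cos(x) + C₂sin(x)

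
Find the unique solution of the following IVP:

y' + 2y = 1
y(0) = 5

General solution: y = 1/2 + Ce^(-2x)
Applying y(0) = 5: C = 5 - 1/2 = 9/2
Particular solution: y = 1/2 + (9/2)e^(-2x)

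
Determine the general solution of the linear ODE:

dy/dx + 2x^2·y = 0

Using integrating factor method:

General solution: y = Ce^(-2x^3/3)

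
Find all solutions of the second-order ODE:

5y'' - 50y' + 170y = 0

Characteristic equation: 5r² - 50r + 170 = 0
Divide by 5: r² - 10r + 34 = 0
Roots: r = 5 ± 3i (complex conjugates)
General solution: y = e^(5x)(C₁cos(3x) + C₂sin(3x))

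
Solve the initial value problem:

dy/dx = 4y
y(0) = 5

General solution: y = Ce^(4x)
Applying IC y(0) = 5:
Particular solution: y = 5e^(4x)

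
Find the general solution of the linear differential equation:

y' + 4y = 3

Using integrating factor method:

General solution: y = 3/4 + Ce^(-4x)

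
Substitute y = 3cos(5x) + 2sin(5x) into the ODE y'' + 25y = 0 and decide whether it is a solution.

Verification:
y'' = -75cos(5x) - 50sin(5x)
y'' + 25y = 0 ✓

Yes, it is a solution.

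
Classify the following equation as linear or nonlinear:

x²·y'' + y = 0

Linear (y and its derivatives appear to the first power only, no products of y terms)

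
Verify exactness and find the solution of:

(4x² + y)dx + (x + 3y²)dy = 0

Verify exactness: ∂M/∂y = ∂N/∂x ✓
Find F(x,y) such that ∂F/∂x = M, ∂F/∂y = N
Solution: 4x³/3 + xy + y³ = C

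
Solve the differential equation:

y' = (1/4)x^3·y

Separating variables and integrating:
ln|y| = x^4/16 + C

General solution: y = Ce^(x^4/16)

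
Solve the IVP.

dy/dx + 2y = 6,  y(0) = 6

General solution: y = 3 + Ce^(-2x)
Applying y(0) = 6: C = 6 - 3 = 3
Particular solution: y = 3 + 3e^(-2x)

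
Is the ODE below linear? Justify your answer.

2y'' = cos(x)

Yes. Linear (y and its derivatives appear to the first power only, no products of y terms)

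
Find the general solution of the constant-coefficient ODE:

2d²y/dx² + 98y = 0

Characteristic equation: 2r² + 98 = 0
Divide by 2: r² + 49 = 0
Roots: r = ±7i (complex conjugates)
General solution: y = C₁cos(7x) + C₂sin(7x)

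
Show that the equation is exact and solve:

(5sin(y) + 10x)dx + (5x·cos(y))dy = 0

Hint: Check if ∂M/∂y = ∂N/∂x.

Verify exactness: ∂M/∂y = ∂N/∂x ✓
Find F(x,y) such that ∂F/∂x = M, ∂F/∂y = N
Solution: 5x·sin(y) + 5x² = C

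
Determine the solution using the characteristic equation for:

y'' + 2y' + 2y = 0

Characteristic equation: r² + 2r + 2 = 0
Roots: r = -1 ± i (complex conjugates)
General solution: y = e^(-x)(C₁cos(x) + C₂sin(x))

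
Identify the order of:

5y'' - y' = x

The order is 2 (highest derivative is of order 2).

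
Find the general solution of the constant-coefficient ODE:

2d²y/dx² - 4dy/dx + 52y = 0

Characteristic equation: 2r² - 4r + 52 = 0
Divide by 2: r² - 2r + 26 = 0
Roots: r = 1 ± 5i (complex conjugates)
General solution: y = e^x(C₁cos(5x) + C₂sin(5x))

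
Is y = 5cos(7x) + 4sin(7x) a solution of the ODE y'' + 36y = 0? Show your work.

Verification:
y'' = -245cos(7x) - 196sin(7x)
y'' + 36y ≠ 0 (frequency mismatch: got 49 instead of 36)

No, it is not a solution.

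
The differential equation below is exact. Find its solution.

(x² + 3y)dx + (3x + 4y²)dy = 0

Verify exactness: ∂M/∂y = ∂N/∂x ✓
Find F(x,y) such that ∂F/∂x = M, ∂F/∂y = N
Solution: x³/3 + 3xy + 4y³/3 = C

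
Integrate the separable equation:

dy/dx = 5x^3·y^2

Separating variables and integrating:
-1/y = 5x^4/4 + C

General solution: y^-1 = (-5/4)x^4 + C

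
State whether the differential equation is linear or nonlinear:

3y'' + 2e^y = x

Nonlinear (e^y is nonlinear in y)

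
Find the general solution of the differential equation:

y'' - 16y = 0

Characteristic equation: r² - 16 = 0
Roots: r = 4, -4 (distinct real)
General solution: y = C₁e^(4x) + C₂e^(-4x)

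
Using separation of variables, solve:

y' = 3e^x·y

Separating variables and integrating:
ln|y| = 3e^x + C

General solution: y = Ce^(3e^x)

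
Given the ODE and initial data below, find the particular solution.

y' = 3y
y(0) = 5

General solution: y = Ce^(3x)
Applying IC y(0) = 5:
Particular solution: y = 5e^(3x)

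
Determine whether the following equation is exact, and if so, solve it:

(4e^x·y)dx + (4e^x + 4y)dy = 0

Verify exactness: ∂M/∂y = ∂N/∂x ✓
Find F(x,y) such that ∂F/∂x = M, ∂F/∂y = N
Solution: 4e^x·y + 2y² = C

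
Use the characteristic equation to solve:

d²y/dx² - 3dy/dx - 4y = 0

Characteristic equation: r² - 3r - 4 = 0
Roots: r = 4, -1 (distinct real)
General solution: y = C₁e^(4x) + C₂e^(-x)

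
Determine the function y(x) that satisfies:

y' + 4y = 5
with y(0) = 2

General solution: y = 5/4 + Ce^(-4x)
Applying y(0) = 2: C = 2 - 5/4 = 3/4
Particular solution: y = 5/4 + (3/4)e^(-4x)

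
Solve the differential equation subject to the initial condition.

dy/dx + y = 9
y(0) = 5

General solution: y = 9 + Ce^(-x)
Applying y(0) = 5: C = 5 - 9 = -4
Particular solution: y = 9 - 4e^(-x)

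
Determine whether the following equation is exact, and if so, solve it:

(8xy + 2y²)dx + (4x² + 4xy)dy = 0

Verify exactness: ∂M/∂y = ∂N/∂x ✓
Find F(x,y) such that ∂F/∂x = M, ∂F/∂y = N
Solution: 4x²y + 2xy² = C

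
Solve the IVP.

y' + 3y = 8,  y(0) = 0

General solution: y = 8/3 + Ce^(-3x)
Applying y(0) = 0: C = 0 - 8/3 = -8/3
Particular solution: y = 8/3 - (8/3)e^(-3x)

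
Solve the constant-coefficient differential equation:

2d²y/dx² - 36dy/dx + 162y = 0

Characteristic equation: 2r² - 36r + 162 = 0
Divide by 2: r² - 18r + 81 = 0
Factored: (r - 9)² = 0
Repeated root: r = 9
General solution: y = (C₁ + C₂x)e^(9x)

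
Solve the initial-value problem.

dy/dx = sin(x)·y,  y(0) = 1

General solution: y = Ce^(-cos(x))
Applying IC y(0) = 1:
Particular solution: y = e^(1-cos(x))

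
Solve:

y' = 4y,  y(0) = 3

General solution: y = Ce^(4x)
Applying IC y(0) = 3:
Particular solution: y = 3e^(4x)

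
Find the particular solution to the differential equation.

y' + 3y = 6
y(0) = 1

General solution: y = 2 + Ce^(-3x)
Applying y(0) = 1: C = 1 - 2 = -1
Particular solution: y = 2 - e^(-3x)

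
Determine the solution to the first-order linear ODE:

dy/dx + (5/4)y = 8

Using integrating factor method:

General solution: y = 32/5 + Ce^(-5x/4)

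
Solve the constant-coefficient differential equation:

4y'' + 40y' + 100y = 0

Characteristic equation: 4r² + 40r + 100 = 0
Divide by 4: r² + 10r + 25 = 0
Factored: (r + 5)² = 0
Repeated root: r = -5
General solution: y = (C₁ + C₂x)e^(-5x)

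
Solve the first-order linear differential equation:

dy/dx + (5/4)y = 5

Using integrating factor method:

General solution: y = 4 + Ce^(-5x/4)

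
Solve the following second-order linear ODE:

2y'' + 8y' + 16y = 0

Characteristic equation: 2r² + 8r + 16 = 0
Divide by 2: r² + 4r + 8 = 0
Roots: r = -2 ± 2i (complex conjugates)
General solution: y = e^(-2x)(C₁cos(2x) + C₂sin(2x))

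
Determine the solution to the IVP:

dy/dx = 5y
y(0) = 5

General solution: y = Ce^(5x)
Applying IC y(0) = 5:
Particular solution: y = 5e^(5x)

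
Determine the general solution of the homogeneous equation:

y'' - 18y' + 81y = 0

Characteristic equation: r² - 18r + 81 = 0
Factored: (r - 9)² = 0
Repeated root: r = 9
General solution: y = (C₁ + C₂x)e^(9x)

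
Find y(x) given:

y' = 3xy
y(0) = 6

General solution: y = Ce^(3x²/2)
Applying IC y(0) = 6:
Particular solution: y = 6e^(3x²/2)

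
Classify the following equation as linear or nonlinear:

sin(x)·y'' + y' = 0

Linear (y and its derivatives appear to the first power only, no products of y terms)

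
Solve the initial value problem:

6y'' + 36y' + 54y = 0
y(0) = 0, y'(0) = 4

General solution: y = (C₁ + C₂x)e^(-3x)
Repeated root r = -3
Applying ICs: C₁ = 0, C₂ = 4
Particular solution: y = 4xe^(-3x)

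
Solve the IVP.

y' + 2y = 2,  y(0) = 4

General solution: y = 1 + Ce^(-2x)
Applying y(0) = 4: C = 4 - 1 = 3
Particular solution: y = 1 + 3e^(-2x)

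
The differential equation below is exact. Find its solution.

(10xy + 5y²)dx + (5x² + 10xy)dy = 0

Verify exactness: ∂M/∂y = ∂N/∂x ✓
Find F(x,y) such that ∂F/∂x = M, ∂F/∂y = N
Solution: 5x²y + 5xy² = C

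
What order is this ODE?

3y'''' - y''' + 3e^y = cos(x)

The order is 4 (highest derivative is of order 4).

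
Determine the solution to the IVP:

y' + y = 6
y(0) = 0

General solution: y = 6 + Ce^(-x)
Applying y(0) = 0: C = 0 - 6 = -6
Particular solution: y = 6 - 6e^(-x)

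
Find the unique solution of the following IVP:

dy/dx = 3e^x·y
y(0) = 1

General solution: y = Ce^(3e^x)
Applying IC y(0) = 1:
Particular solution: y = e^(3(e^x - 1))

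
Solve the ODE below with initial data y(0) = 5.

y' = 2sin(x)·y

General solution: y = Ce^(-2cos(x))
Applying IC y(0) = 5:
Particular solution: y = 5e^(2(1-cos(x)))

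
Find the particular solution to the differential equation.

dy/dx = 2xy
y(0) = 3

General solution: y = Ce^(x²)
Applying IC y(0) = 3:
Particular solution: y = 3e^(x²)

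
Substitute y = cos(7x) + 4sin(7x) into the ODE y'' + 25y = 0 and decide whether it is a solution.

Verification:
y'' = -49cos(7x) - 196sin(7x)
y'' + 25y ≠ 0 (frequency mismatch: got 49 instead of 25)

No, it is not a solution.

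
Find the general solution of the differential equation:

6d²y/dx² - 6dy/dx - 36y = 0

Characteristic equation: 6r² - 6r - 36 = 0
Divide by 6: r² - r - 6 = 0
Roots: r = 3, -2 (distinct real)
General solution: y = C₁e^(3x) + C₂e^(-2x)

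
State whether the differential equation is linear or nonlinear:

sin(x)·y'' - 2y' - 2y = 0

Linear (y and its derivatives appear to the first power only, no products of y terms)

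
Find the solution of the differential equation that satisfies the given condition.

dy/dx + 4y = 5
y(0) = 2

General solution: y = 5/4 + Ce^(-4x)
Applying y(0) = 2: C = 2 - 5/4 = 3/4
Particular solution: y = 5/4 + (3/4)e^(-4x)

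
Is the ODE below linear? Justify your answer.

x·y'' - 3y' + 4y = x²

Yes. Linear (y and its derivatives appear to the first power only, no products of y terms)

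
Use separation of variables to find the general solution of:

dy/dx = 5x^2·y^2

Separating variables and integrating:
-1/y = 5x^3/3 + C

General solution: y^-1 = (-5/3)x^3 + C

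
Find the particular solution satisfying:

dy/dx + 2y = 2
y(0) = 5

General solution: y = 1 + Ce^(-2x)
Applying y(0) = 5: C = 5 - 1 = 4
Particular solution: y = 1 + 4e^(-2x)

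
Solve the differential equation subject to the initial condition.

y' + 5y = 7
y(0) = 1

General solution: y = 7/5 + Ce^(-5x)
Applying y(0) = 1: C = 1 - 7/5 = -2/5
Particular solution: y = 7/5 - (2/5)e^(-5x)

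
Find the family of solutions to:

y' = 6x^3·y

Separating variables and integrating:
ln|y| = 3x^4/2 + C

General solution: y = Ce^(3x^4/2)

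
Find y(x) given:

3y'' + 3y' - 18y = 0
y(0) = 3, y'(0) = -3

General solution: y = C₁e^(2x) + C₂e^(-3x)
Applying ICs: C₁ = 6/5, C₂ = 9/5
Particular solution: y = (6/5)e^(2x) + (9/5)e^(-3x)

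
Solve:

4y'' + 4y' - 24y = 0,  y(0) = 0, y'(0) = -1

General solution: y = C₁e^(2x) + C₂e^(-3x)
Applying ICs: C₁ = -1/5, C₂ = 1/5
Particular solution: y = -(1/5)e^(2x) + (1/5)e^(-3x)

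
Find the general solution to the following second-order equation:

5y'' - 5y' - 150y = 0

Characteristic equation: 5r² - 5r - 150 = 0
Divide by 5: r² - r - 30 = 0
Roots: r = 6, -5 (distinct real)
General solution: y = C₁e^(6x) + C₂e^(-5x)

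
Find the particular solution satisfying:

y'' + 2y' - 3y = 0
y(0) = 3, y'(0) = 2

General solution: y = C₁e^x + C₂e^(-3x)
Applying ICs: C₁ = 11/4, C₂ = 1/4
Particular solution: y = (11/4)e^x + (1/4)e^(-3x)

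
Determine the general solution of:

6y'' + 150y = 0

Characteristic equation: 6r² + 150 = 0
Divide by 6: r² + 25 = 0
Roots: r = ±5i (complex conjugates)
General solution: y = C₁cos(5x) + C₂sin(5x)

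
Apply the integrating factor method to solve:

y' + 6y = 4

Using integrating factor method:

General solution: y = 2/3 + Ce^(-6x)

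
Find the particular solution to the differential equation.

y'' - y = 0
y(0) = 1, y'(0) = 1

General solution: y = C₁e^x + C₂e^(-x)
Applying ICs: C₁ = 1, C₂ = 0
Particular solution: y = e^x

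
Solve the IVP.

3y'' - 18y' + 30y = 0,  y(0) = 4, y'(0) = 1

General solution: y = e^(3x)(C₁cos(x) + C₂sin(x))
Complex roots r = 3 ± i
Applying ICs: C₁ = 4, C₂ = -11
Particular solution: y = e^(3x)(4cos(x) - 11sin(x))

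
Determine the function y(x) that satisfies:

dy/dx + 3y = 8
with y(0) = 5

General solution: y = 8/3 + Ce^(-3x)
Applying y(0) = 5: C = 5 - 8/3 = 7/3
Particular solution: y = 8/3 + (7/3)e^(-3x)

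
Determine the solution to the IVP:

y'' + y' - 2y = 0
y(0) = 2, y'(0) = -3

General solution: y = C₁e^x + C₂e^(-2x)
Applying ICs: C₁ = 1/3, C₂ = 5/3
Particular solution: y = (1/3)e^x + (5/3)e^(-2x)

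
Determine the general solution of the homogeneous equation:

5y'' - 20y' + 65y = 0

Characteristic equation: 5r² - 20r + 65 = 0
Divide by 5: r² - 4r + 13 = 0
Roots: r = 2 ± 3i (complex conjugates)
General solution: y = e^(2x)(C₁cos(3x) + C₂sin(3x))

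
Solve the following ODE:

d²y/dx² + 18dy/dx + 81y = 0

Characteristic equation: r² + 18r + 81 = 0
Factored: (r + 9)² = 0
Repeated root: r = -9
General solution: y = (C₁ + C₂x)e^(-9x)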